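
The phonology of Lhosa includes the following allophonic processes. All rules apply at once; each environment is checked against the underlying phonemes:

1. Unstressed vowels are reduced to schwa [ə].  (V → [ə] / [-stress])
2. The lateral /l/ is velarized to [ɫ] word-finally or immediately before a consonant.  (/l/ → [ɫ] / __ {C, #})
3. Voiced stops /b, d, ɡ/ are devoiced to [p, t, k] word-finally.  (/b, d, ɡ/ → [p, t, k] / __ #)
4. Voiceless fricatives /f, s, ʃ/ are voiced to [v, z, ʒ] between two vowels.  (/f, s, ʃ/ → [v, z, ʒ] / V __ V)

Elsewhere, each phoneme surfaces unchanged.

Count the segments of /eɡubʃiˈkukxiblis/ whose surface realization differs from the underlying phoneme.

5

Segments that undergo a rule: /e/ → [ə] (rule 1); /u/ → [ə] (rule 1); /i/ → [ə] (rule 1); /i/ → [ə] (rule 1); /i/ → [ə] (rule 1).
All other segments surface unchanged.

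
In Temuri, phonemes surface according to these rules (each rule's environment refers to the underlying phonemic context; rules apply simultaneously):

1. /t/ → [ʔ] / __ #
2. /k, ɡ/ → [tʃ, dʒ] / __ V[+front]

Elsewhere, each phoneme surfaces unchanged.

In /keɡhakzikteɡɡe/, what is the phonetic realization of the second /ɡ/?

/ɡ/ (between /e/ and /ɡ/): rule 2 targets it, but not before a front vowel → unchanged [ɡ].

[ɡ]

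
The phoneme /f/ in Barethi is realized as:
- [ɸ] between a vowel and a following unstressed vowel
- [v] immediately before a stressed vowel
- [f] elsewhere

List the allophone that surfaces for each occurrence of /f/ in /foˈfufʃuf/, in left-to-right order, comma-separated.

[f], [v], [f], [f]

Occurrence 1 (position 1): no conditioning environment matches → elsewhere allophone [f].
Occurrence 2 (position 3): immediately before a stressed vowel → [v].
Occurrence 3 (position 5): no conditioning environment matches → elsewhere allophone [f].
Occurrence 4 (position 8): no conditioning environment matches → elsewhere allophone [f].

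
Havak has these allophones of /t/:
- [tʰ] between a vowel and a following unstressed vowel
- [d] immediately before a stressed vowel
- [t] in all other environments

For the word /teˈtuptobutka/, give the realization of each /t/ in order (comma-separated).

Occurrence 1 (position 1): no conditioning environment matches → elsewhere allophone [t].
Occurrence 2 (position 3): immediately before a stressed vowel → [d].
Occurrence 3 (position 6): no conditioning environment matches → elsewhere allophone [t].
Occurrence 4 (position 10): no conditioning environment matches → elsewhere allophone [t].

[t], [d], [t], [t]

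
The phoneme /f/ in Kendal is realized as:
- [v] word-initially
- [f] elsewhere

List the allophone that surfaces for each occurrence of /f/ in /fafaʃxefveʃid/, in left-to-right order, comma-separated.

Occurrence 1 (position 1): word-initially → [v].
Occurrence 2 (position 3): no conditioning environment matches → elsewhere allophone [f].
Occurrence 3 (position 8): no conditioning environment matches → elsewhere allophone [f].

[v], [f], [f]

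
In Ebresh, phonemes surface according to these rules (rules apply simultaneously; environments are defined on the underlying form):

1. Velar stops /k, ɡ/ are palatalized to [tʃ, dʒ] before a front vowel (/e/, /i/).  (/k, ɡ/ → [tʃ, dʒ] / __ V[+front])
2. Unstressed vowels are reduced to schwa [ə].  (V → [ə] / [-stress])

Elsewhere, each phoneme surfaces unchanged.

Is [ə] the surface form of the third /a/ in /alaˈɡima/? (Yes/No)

Yes

Rule 2 applies to /a/ (word-final: in an unstressed syllable) → [ə].
The actual realization is [ə], which matches [ə].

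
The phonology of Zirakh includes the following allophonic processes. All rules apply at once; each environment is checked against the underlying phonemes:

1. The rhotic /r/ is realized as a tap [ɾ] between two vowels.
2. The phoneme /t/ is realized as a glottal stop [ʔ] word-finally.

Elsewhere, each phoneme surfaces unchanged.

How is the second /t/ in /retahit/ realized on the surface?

/t/ (word-final) occurs word-finally → [ʔ] by rule 2.

[ʔ]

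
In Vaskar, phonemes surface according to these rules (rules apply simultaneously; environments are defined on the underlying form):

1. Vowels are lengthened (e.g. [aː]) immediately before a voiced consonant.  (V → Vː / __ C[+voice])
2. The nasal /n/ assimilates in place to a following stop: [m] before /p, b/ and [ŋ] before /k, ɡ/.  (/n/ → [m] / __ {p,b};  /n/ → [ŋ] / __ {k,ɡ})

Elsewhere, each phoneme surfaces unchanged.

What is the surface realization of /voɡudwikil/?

[voːɡuːdwikiːl]

/v/ (word-initial): no rule targets it → [v].
Rule 1 applies to /o/ (between /v/ and /ɡ/: before a voiced consonant) → [oː].
/ɡ/ (between /o/ and /u/): no rule targets it → [ɡ].
/u/ meets the environment for rule 1 (before a voiced consonant) → [uː].
/d/ (between /u/ and /w/) is unaffected → [d].
/w/ — not in any rule's target class → [w].
/i/ (between /w/ and /k/) fails the environment for rule 1, so it stays [i].
/k/ (between /i/ and /i/) is unaffected → [k].
Rule 1 applies to /i/ (between /k/ and /l/: before a voiced consonant) → [iː].
/l/ stays [l].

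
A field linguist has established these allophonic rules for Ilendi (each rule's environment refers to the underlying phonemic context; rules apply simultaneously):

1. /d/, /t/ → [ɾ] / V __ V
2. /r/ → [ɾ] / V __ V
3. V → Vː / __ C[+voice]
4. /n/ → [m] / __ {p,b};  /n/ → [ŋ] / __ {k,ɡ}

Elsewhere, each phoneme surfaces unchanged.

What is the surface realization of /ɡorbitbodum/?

/o/ (between /ɡ/ and /r/): before a voiced consonant, so rule 3 applies → [oː].
/r/ — between /o/ and /b/; rule 2 does not apply here → [r].
/i/ (between /b/ and /t/) is in the target of rule 3 but the environment (before a voiced consonant) is not met → [i].
/t/ (between /i/ and /b/): rule 1 targets it, but not between two vowels → unchanged [t].
Rule 3 applies to /o/ (between /b/ and /d/: before a voiced consonant) → [oː].
/d/ (between /o/ and /u/) occurs between two vowels → [ɾ] by rule 1.
/u/ — between /d/ and /m/, before a voiced consonant — surfaces as [uː] (rule 3).

[ɡoːrbitboːɾuːm]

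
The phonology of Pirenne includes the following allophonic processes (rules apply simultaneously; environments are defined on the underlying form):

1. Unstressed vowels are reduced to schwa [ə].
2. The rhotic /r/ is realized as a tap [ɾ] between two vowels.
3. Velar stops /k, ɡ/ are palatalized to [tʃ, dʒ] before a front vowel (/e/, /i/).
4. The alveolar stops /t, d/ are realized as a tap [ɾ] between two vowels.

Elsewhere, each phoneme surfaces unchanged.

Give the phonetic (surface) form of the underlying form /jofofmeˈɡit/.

[jəfəfməˈdʒit]

/j/ (word-initial): no rule targets it → [j].
/o/ (between /j/ and /f/) occurs in an unstressed syllable → [ə] by rule 1.
/f/ stays [f].
Rule 1 applies to /o/ (between /f/ and /f/: in an unstressed syllable) → [ə].
/f/ — not in any rule's target class → [f].
/m/ — not in any rule's target class → [m].
/e/ — between /m/ and /ɡ/, in an unstressed syllable — surfaces as [ə] (rule 1).
Rule 3 applies to /ɡ/ (between /e/ and /i/: before a front vowel) → [dʒ].
/i/ (between /ɡ/ and /t/) fails the environment for rule 1, so it stays [i].
/t/ (word-final) is in the target of rule 4 but the environment (between two vowels) is not met → [t].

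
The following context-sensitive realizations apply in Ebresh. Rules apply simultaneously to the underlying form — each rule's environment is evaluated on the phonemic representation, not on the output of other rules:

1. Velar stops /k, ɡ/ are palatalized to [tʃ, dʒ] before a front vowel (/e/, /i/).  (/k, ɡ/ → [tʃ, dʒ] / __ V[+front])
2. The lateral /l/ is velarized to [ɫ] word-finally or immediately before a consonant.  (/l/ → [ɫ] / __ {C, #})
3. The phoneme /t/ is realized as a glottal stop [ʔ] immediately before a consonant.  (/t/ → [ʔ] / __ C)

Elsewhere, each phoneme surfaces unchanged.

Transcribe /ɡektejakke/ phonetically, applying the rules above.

[dʒektejaktʃe]

/ɡ/ (word-initial): before a front vowel, so rule 1 applies → [dʒ].
/e/ — not in any rule's target class → [e].
/k/ (between /e/ and /t/) fails the environment for rule 1, so it stays [k].
/t/ (between /k/ and /e/): rule 3 targets it, but not immediately before a consonant → unchanged [t].
/e/ stays [e].
/j/ (between /e/ and /a/): no rule targets it → [j].
/a/ stays [a].
/k/ — between /a/ and /k/; rule 1 does not apply here → [k].
/k/ meets the environment for rule 1 (before a front vowel) → [tʃ].
/e/ stays [e].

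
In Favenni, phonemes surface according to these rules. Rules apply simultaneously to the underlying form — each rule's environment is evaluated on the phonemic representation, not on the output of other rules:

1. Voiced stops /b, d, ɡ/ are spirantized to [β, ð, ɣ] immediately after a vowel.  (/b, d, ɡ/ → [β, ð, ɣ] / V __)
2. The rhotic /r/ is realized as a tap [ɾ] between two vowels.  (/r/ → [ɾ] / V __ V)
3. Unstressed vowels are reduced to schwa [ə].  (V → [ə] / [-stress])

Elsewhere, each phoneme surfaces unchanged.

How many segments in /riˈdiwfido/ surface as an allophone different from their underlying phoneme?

5

Segments that undergo a rule: /i/ → [ə] (rule 3); /d/ → [ð] (rule 1); /i/ → [ə] (rule 3); /d/ → [ð] (rule 1); /o/ → [ə] (rule 3).
All other segments surface unchanged.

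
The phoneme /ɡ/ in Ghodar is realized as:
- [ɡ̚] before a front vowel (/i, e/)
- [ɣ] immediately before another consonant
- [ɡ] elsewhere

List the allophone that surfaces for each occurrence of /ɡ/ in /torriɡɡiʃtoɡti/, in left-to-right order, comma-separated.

[ɣ], [ɡ̚], [ɣ]

Occurrence 1 (position 6): immediately before another consonant → [ɣ].
Occurrence 2 (position 7): before a front vowel (/i, e/) → [ɡ̚].
Occurrence 3 (position 12): immediately before another consonant → [ɣ].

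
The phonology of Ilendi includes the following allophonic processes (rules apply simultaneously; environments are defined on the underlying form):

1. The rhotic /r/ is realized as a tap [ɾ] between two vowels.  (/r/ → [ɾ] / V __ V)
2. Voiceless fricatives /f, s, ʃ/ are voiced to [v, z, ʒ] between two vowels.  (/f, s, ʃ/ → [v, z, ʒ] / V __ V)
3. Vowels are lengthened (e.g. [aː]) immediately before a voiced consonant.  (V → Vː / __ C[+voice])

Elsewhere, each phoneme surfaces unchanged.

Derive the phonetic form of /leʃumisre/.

[leʒuːmisre]

/l/ (word-initial): no rule targets it → [l].
/e/ — between /l/ and /ʃ/; rule 3 does not apply here → [e].
/ʃ/ meets the environment for rule 2 (between two vowels) → [ʒ].
/u/ — between /ʃ/ and /m/, before a voiced consonant — surfaces as [uː] (rule 3).
/m/ (between /u/ and /i/) is unaffected → [m].
/i/ — between /m/ and /s/; rule 3 does not apply here → [i].
/s/ (between /i/ and /r/) fails the environment for rule 2, so it stays [s].
/r/ — between /s/ and /e/; rule 1 does not apply here → [r].
/e/ — word-final; rule 3 does not apply here → [e].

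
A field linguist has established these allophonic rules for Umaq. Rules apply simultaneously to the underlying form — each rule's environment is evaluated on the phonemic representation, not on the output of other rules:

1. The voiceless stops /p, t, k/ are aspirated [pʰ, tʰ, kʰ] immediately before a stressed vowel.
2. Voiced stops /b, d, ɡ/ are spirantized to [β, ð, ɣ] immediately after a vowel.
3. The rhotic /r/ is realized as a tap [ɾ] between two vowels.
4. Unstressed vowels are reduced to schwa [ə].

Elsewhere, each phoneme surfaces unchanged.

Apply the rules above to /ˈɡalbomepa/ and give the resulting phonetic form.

[ˈɡalbəməpə]

/ɡ/ (word-initial) fails the environment for rule 2, so it stays [ɡ].
/a/ — between /ɡ/ and /l/; rule 4 does not apply here → [a].
/b/ (between /l/ and /o/) is in the target of rule 2 but the environment (immediately after a vowel) is not met → [b].
Rule 4 applies to /o/ (between /b/ and /m/: in an unstressed syllable) → [ə].
/e/ meets the environment for rule 4 (in an unstressed syllable) → [ə].
/p/ (between /e/ and /a/) fails the environment for rule 1, so it stays [p].
/a/ meets the environment for rule 4 (in an unstressed syllable) → [ə].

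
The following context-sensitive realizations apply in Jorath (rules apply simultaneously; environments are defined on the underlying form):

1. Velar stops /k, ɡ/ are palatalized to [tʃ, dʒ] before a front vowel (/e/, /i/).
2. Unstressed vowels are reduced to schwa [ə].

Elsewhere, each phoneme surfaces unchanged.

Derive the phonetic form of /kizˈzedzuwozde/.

/k/ — word-initial, before a front vowel — surfaces as [tʃ] (rule 1).
/i/ — between /k/ and /z/, in an unstressed syllable — surfaces as [ə] (rule 2).
/e/ (between /z/ and /d/) fails the environment for rule 2, so it stays [e].
/u/ meets the environment for rule 2 (in an unstressed syllable) → [ə].
/o/ — between /w/ and /z/, in an unstressed syllable — surfaces as [ə] (rule 2).
/e/ meets the environment for rule 2 (in an unstressed syllable) → [ə].

[tʃəzˈzedzəwəzdə]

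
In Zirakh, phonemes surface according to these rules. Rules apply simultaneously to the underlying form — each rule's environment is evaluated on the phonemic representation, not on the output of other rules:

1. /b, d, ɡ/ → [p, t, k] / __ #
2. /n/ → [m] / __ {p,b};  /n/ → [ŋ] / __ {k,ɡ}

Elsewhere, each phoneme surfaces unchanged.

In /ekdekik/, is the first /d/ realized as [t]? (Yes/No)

No

/d/ — between /k/ and /e/; rule 1 does not apply here → [d].
The actual realization is [d], not [t].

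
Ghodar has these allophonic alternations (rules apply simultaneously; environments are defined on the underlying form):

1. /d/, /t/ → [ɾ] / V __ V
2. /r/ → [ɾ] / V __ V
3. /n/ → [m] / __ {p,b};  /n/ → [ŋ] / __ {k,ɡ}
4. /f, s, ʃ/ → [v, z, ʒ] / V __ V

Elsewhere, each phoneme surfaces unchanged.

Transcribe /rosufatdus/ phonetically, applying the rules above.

[rozuvatdus]

/r/ (word-initial) fails the environment for rule 2, so it stays [r].
/o/ (between /r/ and /s/): no rule targets it → [o].
/s/ — between /o/ and /u/, between two vowels — surfaces as [z] (rule 4).
/u/ (between /s/ and /f/): no rule targets it → [u].
/f/ meets the environment for rule 4 (between two vowels) → [v].
/a/ (between /f/ and /t/): no rule targets it → [a].
/t/ (between /a/ and /d/) fails the environment for rule 1, so it stays [t].
/d/ (between /t/ and /u/) fails the environment for rule 1, so it stays [d].
/u/ (between /d/ and /s/) is unaffected → [u].
/s/ — word-final; rule 4 does not apply here → [s].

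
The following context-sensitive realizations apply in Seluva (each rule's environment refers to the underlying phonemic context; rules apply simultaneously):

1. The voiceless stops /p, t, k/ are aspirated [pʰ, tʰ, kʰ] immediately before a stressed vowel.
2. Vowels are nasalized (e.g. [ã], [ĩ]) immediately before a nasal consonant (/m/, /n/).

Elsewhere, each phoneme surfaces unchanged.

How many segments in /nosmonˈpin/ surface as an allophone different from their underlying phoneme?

3

Segments that undergo a rule: /o/ → [õ] (rule 2); /p/ → [pʰ] (rule 1); /i/ → [ĩ] (rule 2).
All other segments surface unchanged.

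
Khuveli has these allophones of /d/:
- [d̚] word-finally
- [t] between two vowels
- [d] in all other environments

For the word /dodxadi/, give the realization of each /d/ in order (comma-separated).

Occurrence 1 (position 1): no conditioning environment matches → elsewhere allophone [d].
Occurrence 2 (position 3): no conditioning environment matches → elsewhere allophone [d].
Occurrence 3 (position 6): between two vowels → [t].

[d], [d], [t]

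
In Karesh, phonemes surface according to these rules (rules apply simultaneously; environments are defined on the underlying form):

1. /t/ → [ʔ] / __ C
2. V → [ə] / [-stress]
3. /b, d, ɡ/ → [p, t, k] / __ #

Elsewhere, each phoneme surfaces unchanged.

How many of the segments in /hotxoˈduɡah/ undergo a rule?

4

Segments that undergo a rule: /o/ → [ə] (rule 2); /t/ → [ʔ] (rule 1); /o/ → [ə] (rule 2); /a/ → [ə] (rule 2).
All other segments surface unchanged.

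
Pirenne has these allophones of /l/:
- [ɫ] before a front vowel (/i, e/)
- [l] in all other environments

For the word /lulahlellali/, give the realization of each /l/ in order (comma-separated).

Occurrence 1 (position 1): no conditioning environment matches → elsewhere allophone [l].
Occurrence 2 (position 3): no conditioning environment matches → elsewhere allophone [l].
Occurrence 3 (position 6): before a front vowel (/i, e/) → [ɫ].
Occurrence 4 (position 8): no conditioning environment matches → elsewhere allophone [l].
Occurrence 5 (position 9): no conditioning environment matches → elsewhere allophone [l].
Occurrence 6 (position 11): before a front vowel (/i, e/) → [ɫ].

[l], [l], [ɫ], [l], [l], [ɫ]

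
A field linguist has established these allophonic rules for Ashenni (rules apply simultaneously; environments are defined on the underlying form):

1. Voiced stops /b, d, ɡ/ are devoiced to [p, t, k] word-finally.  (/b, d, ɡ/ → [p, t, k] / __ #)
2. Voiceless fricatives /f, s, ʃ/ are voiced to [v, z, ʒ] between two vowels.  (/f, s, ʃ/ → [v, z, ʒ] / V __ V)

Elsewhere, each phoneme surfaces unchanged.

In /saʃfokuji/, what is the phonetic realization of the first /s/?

/s/ (word-initial) is in the target of rule 2 but the environment (between two vowels) is not met → [s].

[s]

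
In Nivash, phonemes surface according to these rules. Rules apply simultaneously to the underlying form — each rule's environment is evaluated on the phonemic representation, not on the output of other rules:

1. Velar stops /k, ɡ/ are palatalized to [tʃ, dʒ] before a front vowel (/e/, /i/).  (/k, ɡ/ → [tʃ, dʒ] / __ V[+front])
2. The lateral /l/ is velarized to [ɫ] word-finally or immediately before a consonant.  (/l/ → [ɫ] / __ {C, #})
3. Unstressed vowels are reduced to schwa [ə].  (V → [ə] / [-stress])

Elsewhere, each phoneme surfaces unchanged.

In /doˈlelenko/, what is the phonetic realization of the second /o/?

/o/ — word-final, in an unstressed syllable — surfaces as [ə] (rule 3).

[ə]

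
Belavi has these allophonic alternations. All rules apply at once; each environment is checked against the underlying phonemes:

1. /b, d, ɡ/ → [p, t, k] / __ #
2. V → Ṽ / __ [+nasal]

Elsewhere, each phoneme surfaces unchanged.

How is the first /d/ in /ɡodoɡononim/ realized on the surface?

/d/ (between /o/ and /o/): rule 1 targets it, but not word-finally → unchanged [d].

[d]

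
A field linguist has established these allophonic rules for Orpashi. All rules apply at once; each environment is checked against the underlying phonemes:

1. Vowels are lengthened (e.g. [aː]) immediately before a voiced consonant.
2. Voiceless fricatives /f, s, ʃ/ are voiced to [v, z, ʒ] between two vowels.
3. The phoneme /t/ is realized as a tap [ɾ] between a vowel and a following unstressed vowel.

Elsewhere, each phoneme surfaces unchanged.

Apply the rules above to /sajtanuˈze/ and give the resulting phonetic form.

[saːjtaːnuːˈze]

/s/ — word-initial; rule 2 does not apply here → [s].
/a/ — between /s/ and /j/, before a voiced consonant — surfaces as [aː] (rule 1).
/j/ stays [j].
/t/ — between /j/ and /a/; rule 3 does not apply here → [t].
/a/ meets the environment for rule 1 (before a voiced consonant) → [aː].
/n/ — not in any rule's target class → [n].
/u/ (between /n/ and /z/) occurs before a voiced consonant → [uː] by rule 1.
/z/ — not in any rule's target class → [z].
/e/ (word-final) fails the environment for rule 1, so it stays [e].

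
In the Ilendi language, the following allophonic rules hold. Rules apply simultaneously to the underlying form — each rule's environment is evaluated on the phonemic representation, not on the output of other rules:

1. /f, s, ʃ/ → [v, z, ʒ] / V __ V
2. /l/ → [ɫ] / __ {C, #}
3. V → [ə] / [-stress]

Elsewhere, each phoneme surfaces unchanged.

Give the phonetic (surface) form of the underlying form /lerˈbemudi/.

/l/ (word-initial) is in the target of rule 2 but the environment (word-finally or immediately before a consonant) is not met → [l].
/e/ — between /l/ and /r/, in an unstressed syllable — surfaces as [ə] (rule 3).
/r/ (between /e/ and /b/): no rule targets it → [r].
/b/ stays [b].
/e/ (between /b/ and /m/) is in the target of rule 3 but the environment (in an unstressed syllable) is not met → [e].
/m/ (between /e/ and /u/): no rule targets it → [m].
/u/ meets the environment for rule 3 (in an unstressed syllable) → [ə].
/d/ — not in any rule's target class → [d].
/i/ (word-final) occurs in an unstressed syllable → [ə] by rule 3.

[lərˈbemədə]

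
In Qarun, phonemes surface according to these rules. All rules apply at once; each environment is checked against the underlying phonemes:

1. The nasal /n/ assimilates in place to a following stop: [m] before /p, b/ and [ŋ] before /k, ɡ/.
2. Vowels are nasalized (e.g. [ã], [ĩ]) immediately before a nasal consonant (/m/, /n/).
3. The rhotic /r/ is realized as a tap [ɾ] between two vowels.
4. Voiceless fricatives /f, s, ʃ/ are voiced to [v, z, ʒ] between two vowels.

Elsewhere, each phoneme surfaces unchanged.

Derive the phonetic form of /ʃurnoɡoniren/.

/ʃ/ (word-initial): rule 4 targets it, but not between two vowels → unchanged [ʃ].
/u/ (between /ʃ/ and /r/): rule 2 targets it, but not before a nasal consonant → unchanged [u].
/r/ (between /u/ and /n/) fails the environment for rule 3, so it stays [r].
/n/ — between /r/ and /o/; rule 1 does not apply here → [n].
/o/ (between /n/ and /ɡ/) fails the environment for rule 2, so it stays [o].
/o/ (between /ɡ/ and /n/) occurs before a nasal consonant → [õ] by rule 2.
/n/ (between /o/ and /i/) is in the target of rule 1 but the environment (before a labial or velar stop) is not met → [n].
/i/ (between /n/ and /r/) fails the environment for rule 2, so it stays [i].
/r/ meets the environment for rule 3 (between two vowels) → [ɾ].
/e/ (between /r/ and /n/) occurs before a nasal consonant → [ẽ] by rule 2.
/n/ (word-final) fails the environment for rule 1, so it stays [n].

[ʃurnoɡõniɾẽn]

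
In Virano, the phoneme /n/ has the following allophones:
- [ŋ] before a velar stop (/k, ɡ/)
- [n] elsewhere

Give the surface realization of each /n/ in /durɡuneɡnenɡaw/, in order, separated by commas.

[n], [n], [ŋ]

Occurrence 1 (position 6): no conditioning environment matches → elsewhere allophone [n].
Occurrence 2 (position 9): no conditioning environment matches → elsewhere allophone [n].
Occurrence 3 (position 11): before a velar stop → [ŋ].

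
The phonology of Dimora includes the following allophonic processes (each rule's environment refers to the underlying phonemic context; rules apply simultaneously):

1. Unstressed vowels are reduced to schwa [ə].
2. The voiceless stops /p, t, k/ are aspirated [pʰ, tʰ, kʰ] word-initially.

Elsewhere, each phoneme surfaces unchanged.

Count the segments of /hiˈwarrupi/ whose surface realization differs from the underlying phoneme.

3

Segments that undergo a rule: /i/ → [ə] (rule 1); /u/ → [ə] (rule 1); /i/ → [ə] (rule 1).
All other segments surface unchanged.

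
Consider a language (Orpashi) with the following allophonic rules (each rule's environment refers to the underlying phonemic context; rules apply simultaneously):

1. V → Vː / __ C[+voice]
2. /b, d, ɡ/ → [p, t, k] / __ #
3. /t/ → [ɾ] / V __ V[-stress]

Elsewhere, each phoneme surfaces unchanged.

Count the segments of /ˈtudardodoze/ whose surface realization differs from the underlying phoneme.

Segments that undergo a rule: /u/ → [uː] (rule 1); /a/ → [aː] (rule 1); /o/ → [oː] (rule 1); /o/ → [oː] (rule 1).
All other segments surface unchanged.

4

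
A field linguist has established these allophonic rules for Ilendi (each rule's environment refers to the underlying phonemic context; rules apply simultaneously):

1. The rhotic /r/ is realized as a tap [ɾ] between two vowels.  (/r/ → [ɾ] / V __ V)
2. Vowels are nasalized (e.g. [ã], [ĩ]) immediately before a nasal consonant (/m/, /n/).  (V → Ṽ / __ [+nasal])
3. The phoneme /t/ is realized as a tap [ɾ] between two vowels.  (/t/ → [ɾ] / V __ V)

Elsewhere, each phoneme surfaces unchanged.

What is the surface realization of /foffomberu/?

[foffõmbeɾu]

/o/ — between /f/ and /f/; rule 2 does not apply here → [o].
/o/ (between /f/ and /m/) occurs before a nasal consonant → [õ] by rule 2.
/e/ (between /b/ and /r/): rule 2 targets it, but not before a nasal consonant → unchanged [e].
/r/ (between /e/ and /u/) occurs between two vowels → [ɾ] by rule 1.
/u/ (word-final) is in the target of rule 2 but the environment (before a nasal consonant) is not met → [u].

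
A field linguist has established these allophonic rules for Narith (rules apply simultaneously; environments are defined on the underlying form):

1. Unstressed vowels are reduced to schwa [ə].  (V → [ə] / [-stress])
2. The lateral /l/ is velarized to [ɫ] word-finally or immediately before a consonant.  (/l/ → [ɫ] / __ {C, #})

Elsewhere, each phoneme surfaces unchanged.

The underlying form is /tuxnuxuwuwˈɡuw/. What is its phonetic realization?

/u/ — between /t/ and /x/, in an unstressed syllable — surfaces as [ə] (rule 1).
/u/ (between /n/ and /x/) occurs in an unstressed syllable → [ə] by rule 1.
Rule 1 applies to /u/ (between /x/ and /w/: in an unstressed syllable) → [ə].
/u/ (between /w/ and /w/): in an unstressed syllable, so rule 1 applies → [ə].
/u/ (between /ɡ/ and /w/) fails the environment for rule 1, so it stays [u].

[təxnəxəwəwˈɡuw]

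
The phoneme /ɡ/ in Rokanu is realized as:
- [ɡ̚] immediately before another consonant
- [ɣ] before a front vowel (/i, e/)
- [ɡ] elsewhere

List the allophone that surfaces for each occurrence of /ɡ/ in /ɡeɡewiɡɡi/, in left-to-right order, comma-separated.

Occurrence 1 (position 1): before a front vowel (/i, e/) → [ɣ].
Occurrence 2 (position 3): before a front vowel (/i, e/) → [ɣ].
Occurrence 3 (position 7): immediately before another consonant → [ɡ̚].
Occurrence 4 (position 8): before a front vowel (/i, e/) → [ɣ].

[ɣ], [ɣ], [ɡ̚], [ɣ]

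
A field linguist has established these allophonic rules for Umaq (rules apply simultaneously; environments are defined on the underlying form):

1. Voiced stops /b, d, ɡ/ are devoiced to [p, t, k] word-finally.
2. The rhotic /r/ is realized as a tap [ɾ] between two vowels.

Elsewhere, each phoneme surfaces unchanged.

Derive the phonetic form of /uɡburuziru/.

/ɡ/ (between /u/ and /b/) is in the target of rule 1 but the environment (word-finally) is not met → [ɡ].
/b/ (between /ɡ/ and /u/) is in the target of rule 1 but the environment (word-finally) is not met → [b].
/r/ (between /u/ and /u/): between two vowels, so rule 2 applies → [ɾ].
Rule 2 applies to /r/ (between /i/ and /u/: between two vowels) → [ɾ].

[uɡbuɾuziɾu]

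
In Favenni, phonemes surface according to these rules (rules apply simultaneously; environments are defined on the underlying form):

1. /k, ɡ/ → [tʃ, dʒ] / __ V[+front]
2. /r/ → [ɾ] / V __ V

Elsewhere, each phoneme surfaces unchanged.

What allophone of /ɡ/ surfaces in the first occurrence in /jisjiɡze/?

[ɡ]

/ɡ/ — between /i/ and /z/; rule 1 does not apply here → [ɡ].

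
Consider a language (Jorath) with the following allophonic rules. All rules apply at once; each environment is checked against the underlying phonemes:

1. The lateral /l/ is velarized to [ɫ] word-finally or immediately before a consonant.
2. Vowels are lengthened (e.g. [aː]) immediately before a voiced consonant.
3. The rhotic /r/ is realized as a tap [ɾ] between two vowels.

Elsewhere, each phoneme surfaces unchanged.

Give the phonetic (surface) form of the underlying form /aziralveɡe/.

[aːziːɾaːɫveːɡe]

/a/ — word-initial, before a voiced consonant — surfaces as [aː] (rule 2).
/i/ — between /z/ and /r/, before a voiced consonant — surfaces as [iː] (rule 2).
/r/ — between /i/ and /a/, between two vowels — surfaces as [ɾ] (rule 3).
/a/ (between /r/ and /l/): before a voiced consonant, so rule 2 applies → [aː].
/l/ — between /a/ and /v/, word-finally or immediately before a consonant — surfaces as [ɫ] (rule 1).
Rule 2 applies to /e/ (between /v/ and /ɡ/: before a voiced consonant) → [eː].
/e/ — word-final; rule 2 does not apply here → [e].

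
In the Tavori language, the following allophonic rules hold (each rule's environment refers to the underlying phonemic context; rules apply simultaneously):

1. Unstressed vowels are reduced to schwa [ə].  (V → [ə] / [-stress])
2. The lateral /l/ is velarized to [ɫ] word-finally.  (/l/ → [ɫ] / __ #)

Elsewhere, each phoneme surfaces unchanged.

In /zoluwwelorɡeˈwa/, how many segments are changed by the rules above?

Segments that undergo a rule: /o/ → [ə] (rule 1); /u/ → [ə] (rule 1); /e/ → [ə] (rule 1); /o/ → [ə] (rule 1); /e/ → [ə] (rule 1).
All other segments surface unchanged.

5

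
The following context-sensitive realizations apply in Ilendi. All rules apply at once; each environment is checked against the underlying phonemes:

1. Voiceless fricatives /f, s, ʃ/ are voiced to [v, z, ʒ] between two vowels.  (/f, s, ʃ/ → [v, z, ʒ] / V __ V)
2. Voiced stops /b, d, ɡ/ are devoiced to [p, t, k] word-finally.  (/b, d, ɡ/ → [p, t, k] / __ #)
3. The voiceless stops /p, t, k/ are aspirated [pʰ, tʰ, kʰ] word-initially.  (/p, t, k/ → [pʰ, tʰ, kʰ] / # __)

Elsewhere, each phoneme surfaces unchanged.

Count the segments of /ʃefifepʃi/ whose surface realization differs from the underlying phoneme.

2

Segments that undergo a rule: /f/ → [v] (rule 1); /f/ → [v] (rule 1).
All other segments surface unchanged.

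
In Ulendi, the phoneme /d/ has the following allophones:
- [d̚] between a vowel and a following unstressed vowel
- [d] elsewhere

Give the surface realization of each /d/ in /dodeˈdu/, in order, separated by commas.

Occurrence 1 (position 1): no conditioning environment matches → elsewhere allophone [d].
Occurrence 2 (position 3): between a vowel and a following unstressed vowel → [d̚].
Occurrence 3 (position 5): no conditioning environment matches → elsewhere allophone [d].

[d], [d̚], [d]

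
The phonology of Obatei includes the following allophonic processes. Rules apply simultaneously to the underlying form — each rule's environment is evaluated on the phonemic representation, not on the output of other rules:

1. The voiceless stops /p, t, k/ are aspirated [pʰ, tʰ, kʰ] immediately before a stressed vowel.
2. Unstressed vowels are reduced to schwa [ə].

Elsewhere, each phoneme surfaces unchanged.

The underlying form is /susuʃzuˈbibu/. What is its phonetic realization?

/s/ stays [s].
Rule 2 applies to /u/ (between /s/ and /s/: in an unstressed syllable) → [ə].
/s/ — not in any rule's target class → [s].
/u/ (between /s/ and /ʃ/) occurs in an unstressed syllable → [ə] by rule 2.
/ʃ/ (between /u/ and /z/): no rule targets it → [ʃ].
/z/ (between /ʃ/ and /u/): no rule targets it → [z].
/u/ meets the environment for rule 2 (in an unstressed syllable) → [ə].
/b/ (between /u/ and /i/) is unaffected → [b].
/i/ (between /b/ and /b/) fails the environment for rule 2, so it stays [i].
/b/ (between /i/ and /u/): no rule targets it → [b].
/u/ (word-final) occurs in an unstressed syllable → [ə] by rule 2.

[səsəʃzəˈbibə]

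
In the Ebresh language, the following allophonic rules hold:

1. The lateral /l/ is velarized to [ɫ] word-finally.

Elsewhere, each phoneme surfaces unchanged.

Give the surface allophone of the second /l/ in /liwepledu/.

/l/ — between /p/ and /e/; rule 1 does not apply here → [l].

[l]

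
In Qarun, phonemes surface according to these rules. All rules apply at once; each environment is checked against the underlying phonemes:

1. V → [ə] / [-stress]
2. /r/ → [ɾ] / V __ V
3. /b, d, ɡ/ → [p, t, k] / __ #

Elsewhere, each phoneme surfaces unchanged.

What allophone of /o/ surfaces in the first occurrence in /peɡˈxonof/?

[o]

/o/ (between /x/ and /n/) fails the environment for rule 1, so it stays [o].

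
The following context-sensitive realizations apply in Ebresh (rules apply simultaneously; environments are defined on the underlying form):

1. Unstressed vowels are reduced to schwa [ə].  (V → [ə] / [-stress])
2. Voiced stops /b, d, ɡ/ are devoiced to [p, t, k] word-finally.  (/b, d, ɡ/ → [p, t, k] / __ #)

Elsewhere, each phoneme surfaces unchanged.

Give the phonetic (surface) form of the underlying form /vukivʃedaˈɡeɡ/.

[vəkəvʃədəˈɡek]

/v/ (word-initial): no rule targets it → [v].
/u/ meets the environment for rule 1 (in an unstressed syllable) → [ə].
/k/ — not in any rule's target class → [k].
/i/ — between /k/ and /v/, in an unstressed syllable — surfaces as [ə] (rule 1).
/v/ stays [v].
/ʃ/ (between /v/ and /e/): no rule targets it → [ʃ].
/e/ — between /ʃ/ and /d/, in an unstressed syllable — surfaces as [ə] (rule 1).
/d/ (between /e/ and /a/) fails the environment for rule 2, so it stays [d].
/a/ (between /d/ and /ɡ/): in an unstressed syllable, so rule 1 applies → [ə].
/ɡ/ — between /a/ and /e/; rule 2 does not apply here → [ɡ].
/e/ (between /ɡ/ and /ɡ/) fails the environment for rule 1, so it stays [e].
/ɡ/ — word-final, word-finally — surfaces as [k] (rule 2).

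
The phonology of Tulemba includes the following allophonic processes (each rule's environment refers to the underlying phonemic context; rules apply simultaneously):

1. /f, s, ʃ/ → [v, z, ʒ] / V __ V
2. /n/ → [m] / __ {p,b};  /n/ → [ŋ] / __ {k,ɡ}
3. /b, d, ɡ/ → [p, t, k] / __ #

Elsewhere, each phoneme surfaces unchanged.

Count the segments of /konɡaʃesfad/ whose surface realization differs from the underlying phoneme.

3

Segments that undergo a rule: /n/ → [ŋ] (rule 2); /ʃ/ → [ʒ] (rule 1); /d/ → [t] (rule 3).
All other segments surface unchanged.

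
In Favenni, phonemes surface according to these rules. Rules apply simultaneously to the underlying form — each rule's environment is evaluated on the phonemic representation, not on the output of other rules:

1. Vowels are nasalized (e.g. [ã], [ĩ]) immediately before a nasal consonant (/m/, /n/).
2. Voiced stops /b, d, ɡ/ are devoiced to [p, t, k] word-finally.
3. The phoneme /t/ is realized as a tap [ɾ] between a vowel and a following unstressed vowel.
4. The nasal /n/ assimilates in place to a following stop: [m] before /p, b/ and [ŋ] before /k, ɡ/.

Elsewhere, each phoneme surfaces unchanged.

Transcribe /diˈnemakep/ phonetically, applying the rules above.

[dĩˈnẽmakep]

/d/ (word-initial): rule 2 targets it, but not word-finally → unchanged [d].
/i/ meets the environment for rule 1 (before a nasal consonant) → [ĩ].
/n/ — between /i/ and /e/; rule 4 does not apply here → [n].
/e/ meets the environment for rule 1 (before a nasal consonant) → [ẽ].
/m/ (between /e/ and /a/): no rule targets it → [m].
/a/ — between /m/ and /k/; rule 1 does not apply here → [a].
/k/ — not in any rule's target class → [k].
/e/ (between /k/ and /p/) fails the environment for rule 1, so it stays [e].
/p/ stays [p].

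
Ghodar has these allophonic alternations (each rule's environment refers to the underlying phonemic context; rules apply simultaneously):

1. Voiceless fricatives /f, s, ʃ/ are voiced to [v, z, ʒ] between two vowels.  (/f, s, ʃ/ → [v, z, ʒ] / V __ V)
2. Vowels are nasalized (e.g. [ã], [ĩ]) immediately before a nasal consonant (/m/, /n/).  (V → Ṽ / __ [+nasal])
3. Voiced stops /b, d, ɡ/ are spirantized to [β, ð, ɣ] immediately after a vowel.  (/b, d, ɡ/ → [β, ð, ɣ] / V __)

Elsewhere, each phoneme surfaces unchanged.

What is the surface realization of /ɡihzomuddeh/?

/ɡ/ (word-initial) is in the target of rule 3 but the environment (immediately after a vowel) is not met → [ɡ].
/i/ — between /ɡ/ and /h/; rule 2 does not apply here → [i].
/o/ meets the environment for rule 2 (before a nasal consonant) → [õ].
/u/ (between /m/ and /d/): rule 2 targets it, but not before a nasal consonant → unchanged [u].
/d/ (between /u/ and /d/): immediately after a vowel, so rule 3 applies → [ð].
/d/ (between /d/ and /e/) is in the target of rule 3 but the environment (immediately after a vowel) is not met → [d].
/e/ (between /d/ and /h/): rule 2 targets it, but not before a nasal consonant → unchanged [e].

[ɡihzõmuðdeh]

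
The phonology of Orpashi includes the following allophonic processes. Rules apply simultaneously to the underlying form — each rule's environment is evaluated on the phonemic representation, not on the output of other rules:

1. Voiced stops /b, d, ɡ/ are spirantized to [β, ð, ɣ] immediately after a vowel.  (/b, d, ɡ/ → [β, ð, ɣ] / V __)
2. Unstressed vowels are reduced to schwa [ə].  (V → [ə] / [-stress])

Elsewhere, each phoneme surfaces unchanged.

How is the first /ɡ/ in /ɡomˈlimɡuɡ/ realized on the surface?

[ɡ]

/ɡ/ — word-initial; rule 1 does not apply here → [ɡ].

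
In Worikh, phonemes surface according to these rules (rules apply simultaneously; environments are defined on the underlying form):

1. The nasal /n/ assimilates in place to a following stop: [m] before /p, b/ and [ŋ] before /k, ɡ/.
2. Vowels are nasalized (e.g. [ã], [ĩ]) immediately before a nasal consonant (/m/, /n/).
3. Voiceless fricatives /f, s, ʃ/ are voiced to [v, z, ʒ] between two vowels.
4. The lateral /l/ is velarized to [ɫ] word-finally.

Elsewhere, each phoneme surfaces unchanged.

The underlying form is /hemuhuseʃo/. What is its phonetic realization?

[hẽmuhuzeʒo]

/h/ stays [h].
Rule 2 applies to /e/ (between /h/ and /m/: before a nasal consonant) → [ẽ].
/m/ stays [m].
/u/ — between /m/ and /h/; rule 2 does not apply here → [u].
/h/ (between /u/ and /u/) is unaffected → [h].
/u/ (between /h/ and /s/): rule 2 targets it, but not before a nasal consonant → unchanged [u].
/s/ — between /u/ and /e/, between two vowels — surfaces as [z] (rule 3).
/e/ (between /s/ and /ʃ/) is in the target of rule 2 but the environment (before a nasal consonant) is not met → [e].
/ʃ/ — between /e/ and /o/, between two vowels — surfaces as [ʒ] (rule 3).
/o/ (word-final) is in the target of rule 2 but the environment (before a nasal consonant) is not met → [o].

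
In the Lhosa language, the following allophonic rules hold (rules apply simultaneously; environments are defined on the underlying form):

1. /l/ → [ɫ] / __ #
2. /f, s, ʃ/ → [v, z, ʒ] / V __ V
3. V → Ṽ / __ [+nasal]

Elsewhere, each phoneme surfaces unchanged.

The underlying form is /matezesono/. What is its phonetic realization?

/m/ (word-initial) is unaffected → [m].
/a/ (between /m/ and /t/) fails the environment for rule 3, so it stays [a].
/t/ (between /a/ and /e/): no rule targets it → [t].
/e/ (between /t/ and /z/) fails the environment for rule 3, so it stays [e].
/z/ (between /e/ and /e/): no rule targets it → [z].
/e/ (between /z/ and /s/) is in the target of rule 3 but the environment (before a nasal consonant) is not met → [e].
/s/ meets the environment for rule 2 (between two vowels) → [z].
Rule 3 applies to /o/ (between /s/ and /n/: before a nasal consonant) → [õ].
/n/ stays [n].
/o/ — word-final; rule 3 does not apply here → [o].

[matezezõno]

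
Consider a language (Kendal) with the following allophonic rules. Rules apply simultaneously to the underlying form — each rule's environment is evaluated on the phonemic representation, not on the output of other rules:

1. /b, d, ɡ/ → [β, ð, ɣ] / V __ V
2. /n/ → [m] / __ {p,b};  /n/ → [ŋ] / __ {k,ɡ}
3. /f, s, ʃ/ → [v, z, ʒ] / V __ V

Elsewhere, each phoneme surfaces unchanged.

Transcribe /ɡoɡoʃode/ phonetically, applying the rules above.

[ɡoɣoʒoðe]

/ɡ/ (word-initial) is in the target of rule 1 but the environment (between two vowels) is not met → [ɡ].
/ɡ/ (between /o/ and /o/) occurs between two vowels → [ɣ] by rule 1.
/ʃ/ meets the environment for rule 3 (between two vowels) → [ʒ].
/d/ meets the environment for rule 1 (between two vowels) → [ð].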